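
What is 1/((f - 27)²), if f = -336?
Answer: 1/131769 ≈ 7.5890e-6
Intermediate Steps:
1/((f - 27)²) = 1/((-336 - 27)²) = 1/((-363)²) = 1/131769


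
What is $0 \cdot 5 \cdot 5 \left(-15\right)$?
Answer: $0$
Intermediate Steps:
$0 \cdot 5 \cdot 5 \left(-15\right) = 0 \cdot 5 \left(-15\right) = 0 \left(-15\right) = 0$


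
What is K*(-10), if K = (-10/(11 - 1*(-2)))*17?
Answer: 1700/13 ≈ 130.77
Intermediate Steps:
K = -170/13 (K = (-10/(11 + 2))*17 = (-10/13)*17 = ((1/13)*(-10))*17 = -10/13*17 = -170/13 ≈ -13.077)
K*(-10) = -170/13*(-10) = 1700/13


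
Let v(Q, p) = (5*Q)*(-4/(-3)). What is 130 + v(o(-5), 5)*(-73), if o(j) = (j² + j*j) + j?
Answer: -21770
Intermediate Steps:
o(j) = j + 2*j² (o(j) = (j² + j²) + j = 2*j² + j = j + 2*j²)
v(Q, p) = 20*Q/3 (v(Q, p) = (5*Q)*(-4*(-⅓)) = (5*Q)*(4/3) = 20*Q/3)
130 + v(o(-5), 5)*(-73) = 130 + (20*(-5*(1 + 2*(-5)))/3)*(-73) = 130 + (20*(-5*(1 - 10))/3)*(-73) = 130 + (20*(-5*(-9))/3)*(-73) = 130 + ((20/3)*45)*(-73) = 130 + 300*(-73) = 130 - 21900 = -21770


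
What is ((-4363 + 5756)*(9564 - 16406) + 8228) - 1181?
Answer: -9523859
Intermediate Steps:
((-4363 + 5756)*(9564 - 16406) + 8228) - 1181 = (1393*(-6842) + 8228) - 1181 = (-9530906 + 8228) - 1181 = -9522678 - 1181 = -9523859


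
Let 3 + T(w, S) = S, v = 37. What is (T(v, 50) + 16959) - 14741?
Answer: 2265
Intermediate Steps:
T(w, S) = -3 + S
(T(v, 50) + 16959) - 14741 = ((-3 + 50) + 16959) - 14741 = (47 + 16959) - 14741 = 17006 - 14741 = 2265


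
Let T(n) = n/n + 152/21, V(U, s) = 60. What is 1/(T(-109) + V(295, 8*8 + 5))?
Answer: 21/1433 ≈ 0.014655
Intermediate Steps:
T(n) = 173/21 (T(n) = 1 + 152*(1/21) = 1 + 152/21 = 173/21)
1/(T(-109) + V(295, 8*8 + 5)) = 1/(173/21 + 60) = 1/(1433/21) = 21/1433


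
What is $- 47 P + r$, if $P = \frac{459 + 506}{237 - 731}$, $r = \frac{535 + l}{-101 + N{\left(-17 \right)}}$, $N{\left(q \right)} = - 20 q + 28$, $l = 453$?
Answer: $\frac{12597857}{131898} \approx 95.512$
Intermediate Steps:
$N{\left(q \right)} = 28 - 20 q$
$r = \frac{988}{267}$ ($r = \frac{535 + 453}{-101 + \left(28 - -340\right)} = \frac{988}{-101 + \left(28 + 340\right)} = \frac{988}{-101 + 368} = \frac{988}{267} \approx 3.7004$)
$P = - \frac{965}{494}$ ($P = \frac{965}{-494} = 965 \left(- \frac{1}{494}\right) = - \frac{965}{494} \approx -1.9534$)
$- 47 P + r = \left(-47\right) \left(- \frac{965}{494}\right) + \frac{988}{267} = \frac{45355}{494} + \frac{988}{267} = \frac{12597857}{131898}$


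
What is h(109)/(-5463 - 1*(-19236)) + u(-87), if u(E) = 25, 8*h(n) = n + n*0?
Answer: 2754709/110184 ≈ 25.001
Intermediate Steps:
h(n) = n/8 (h(n) = (n + n*0)/8 = (n + 0)/8 = n/8)
h(109)/(-5463 - 1*(-19236)) + u(-87) = ((⅛)*109)/(-5463 - 1*(-19236)) + 25 = 109/(8*(-5463 + 19236)) + 25 = (109/8)/13773 + 25 = (109/8)*(1/13773) + 25 = 109/110184 + 25 = 2754709/110184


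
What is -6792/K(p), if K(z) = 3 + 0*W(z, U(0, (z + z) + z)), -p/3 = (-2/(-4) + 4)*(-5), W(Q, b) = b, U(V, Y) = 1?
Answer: -2264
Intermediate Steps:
p = 135/2 (p = -3*(-2/(-4) + 4)*(-5) = -3*(-2*(-¼) + 4)*(-5) = -3*(½ + 4)*(-5) = -27*(-5)/2 = -3*(-45/2) = 135/2 ≈ 67.500)
K(z) = 3 (K(z) = 3 + 0*1 = 3 + 0 = 3)
-6792/K(p) = -6792/3 = -6792*⅓ = -2264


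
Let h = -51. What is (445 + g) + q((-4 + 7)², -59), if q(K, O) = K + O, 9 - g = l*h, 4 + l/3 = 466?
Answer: 71090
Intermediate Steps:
l = 1386 (l = -12 + 3*466 = -12 + 1398 = 1386)
g = 70695 (g = 9 - 1386*(-51) = 9 - 1*(-70686) = 9 + 70686 = 70695)
(445 + g) + q((-4 + 7)², -59) = (445 + 70695) + ((-4 + 7)² - 59) = 71140 + (3² - 59) = 71140 + (9 - 59) = 71140 - 50 = 71090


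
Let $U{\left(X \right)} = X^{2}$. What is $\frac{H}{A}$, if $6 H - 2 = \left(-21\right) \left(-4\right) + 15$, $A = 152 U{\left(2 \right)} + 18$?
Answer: $\frac{101}{3756} \approx 0.02689$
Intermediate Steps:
$A = 626$ ($A = 152 \cdot 2^{2} + 18 = 152 \cdot 4 + 18 = 608 + 18 = 626$)
$H = \frac{101}{6}$ ($H = \frac{1}{3} + \frac{\left(-21\right) \left(-4\right) + 15}{6} = \frac{1}{3} + \frac{84 + 15}{6} = \frac{1}{3} + \frac{1}{6} \cdot 99 = \frac{1}{3} + \frac{33}{2} = \frac{101}{6} \approx 16.833$)
$\frac{H}{A} = \frac{101}{6 \cdot 626} = \frac{101}{6} \cdot \frac{1}{626} = \frac{101}{3756}$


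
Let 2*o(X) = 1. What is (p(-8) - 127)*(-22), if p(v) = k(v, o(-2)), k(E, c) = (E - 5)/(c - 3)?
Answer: 13398/5 ≈ 2679.6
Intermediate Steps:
o(X) = 1/2 (o(X) = (1/2)*1 = 1/2)
k(E, c) = (-5 + E)/(-3 + c)
p(v) = 2 - 2*v/5 (p(v) = (-5 + v)/(-3 + 1/2) = (-5 + v)/(-5/2) = -2*(-5 + v)/5 = 2 - 2*v/5)
(p(-8) - 127)*(-22) = ((2 - 2/5*(-8)) - 127)*(-22) = ((2 + 16/5) - 127)*(-22) = (26/5 - 127)*(-22) = -609/5*(-22) = 13398/5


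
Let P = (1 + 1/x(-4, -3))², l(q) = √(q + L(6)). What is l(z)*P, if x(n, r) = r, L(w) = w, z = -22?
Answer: 16*I/9 ≈ 1.7778*I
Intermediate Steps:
l(q) = √(6 + q) (l(q) = √(q + 6) = √(6 + q))
P = 4/9 (P = (1 + 1/(-3))² = (1 + 1*(-⅓))² = (1 - ⅓)² = (⅔)² = 4/9 ≈ 0.44444)
l(z)*P = √(6 - 22)*(4/9) = √(-16)*(4/9) = (4*I)*(4/9) = 16*I/9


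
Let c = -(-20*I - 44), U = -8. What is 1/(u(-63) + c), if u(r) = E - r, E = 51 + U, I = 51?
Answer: 1/1170 ≈ 0.00085470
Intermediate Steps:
E = 43 (E = 51 - 8 = 43)
u(r) = 43 - r
c = 1064 (c = -(-20*51 - 44) = -(-1020 - 44) = -1*(-1064) = 1064)
1/(u(-63) + c) = 1/((43 - 1*(-63)) + 1064) = 1/((43 + 63) + 1064) = 1/(106 + 1064) = 1/1170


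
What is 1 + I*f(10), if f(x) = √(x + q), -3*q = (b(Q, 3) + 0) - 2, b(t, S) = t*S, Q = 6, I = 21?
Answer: 1 + 7*√42 ≈ 46.365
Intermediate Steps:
b(t, S) = S*t
q = -16/3 (q = -((3*6 + 0) - 2)/3 = -((18 + 0) - 2)/3 = -(18 - 2)/3 = -⅓*16 = -16/3 ≈ -5.3333)
f(x) = √(-16/3 + x) (f(x) = √(x - 16/3) = √(-16/3 + x))
1 + I*f(10) = 1 + 21*(√(-48 + 9*10)/3) = 1 + 21*(√(-48 + 90)/3) = 1 + 21*(√42/3) = 1 + 7*√42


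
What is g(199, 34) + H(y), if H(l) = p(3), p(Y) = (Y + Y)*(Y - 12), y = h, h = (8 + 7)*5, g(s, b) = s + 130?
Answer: 275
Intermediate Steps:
g(s, b) = 130 + s
h = 75 (h = 15*5 = 75)
y = 75
p(Y) = 2*Y*(-12 + Y) (p(Y) = (2*Y)*(-12 + Y) = 2*Y*(-12 + Y))
H(l) = -54 (H(l) = 2*3*(-12 + 3) = 2*3*(-9) = -54)
g(199, 34) + H(y) = (130 + 199) - 54 = 329 - 54 = 275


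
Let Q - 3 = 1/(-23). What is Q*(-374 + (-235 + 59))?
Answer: -37400/23 ≈ -1626.1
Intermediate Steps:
Q = 68/23 (Q = 3 + 1/(-23) = 3 - 1/23 = 68/23 ≈ 2.9565)
Q*(-374 + (-235 + 59)) = 68*(-374 + (-235 + 59))/23 = 68*(-374 - 176)/23 = (68/23)*(-550) = -37400/23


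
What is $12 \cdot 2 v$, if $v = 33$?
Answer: $792$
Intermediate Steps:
$12 \cdot 2 v = 12 \cdot 2 \cdot 33 = 24 \cdot 33 = 792$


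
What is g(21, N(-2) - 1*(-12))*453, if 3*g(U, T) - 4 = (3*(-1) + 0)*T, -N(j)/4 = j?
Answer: -8456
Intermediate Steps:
N(j) = -4*j
g(U, T) = 4/3 - T (g(U, T) = 4/3 + ((3*(-1) + 0)*T)/3 = 4/3 + ((-3 + 0)*T)/3 = 4/3 + (-3*T)/3 = 4/3 - T)
g(21, N(-2) - 1*(-12))*453 = (4/3 - (-4*(-2) - 1*(-12)))*453 = (4/3 - (8 + 12))*453 = (4/3 - 1*20)*453 = (4/3 - 20)*453 = -56/3*453 = -8456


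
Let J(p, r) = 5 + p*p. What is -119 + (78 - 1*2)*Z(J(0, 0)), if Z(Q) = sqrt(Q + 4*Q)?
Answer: 261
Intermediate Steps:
J(p, r) = 5 + p**2
Z(Q) = sqrt(5)*sqrt(Q) (Z(Q) = sqrt(5*Q) = sqrt(5)*sqrt(Q))
-119 + (78 - 1*2)*Z(J(0, 0)) = -119 + (78 - 1*2)*(sqrt(5)*sqrt(5 + 0**2)) = -119 + (78 - 2)*(sqrt(5)*sqrt(5 + 0)) = -119 + 76*(sqrt(5)*sqrt(5)) = -119 + 76*5 = -119 + 380 = 261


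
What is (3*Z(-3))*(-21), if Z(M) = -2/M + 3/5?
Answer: -399/5 ≈ -79.800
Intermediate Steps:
Z(M) = 3/5 - 2/M (Z(M) = -2/M + 3*(1/5) = -2/M + 3/5 = 3/5 - 2/M)
(3*Z(-3))*(-21) = (3*(3/5 - 2/(-3)))*(-21) = (3*(3/5 - 2*(-1/3)))*(-21) = (3*(3/5 + 2/3))*(-21) = (3*(19/15))*(-21) = (19/5)*(-21) = -399/5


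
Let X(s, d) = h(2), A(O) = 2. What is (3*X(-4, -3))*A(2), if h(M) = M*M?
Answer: 24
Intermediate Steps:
h(M) = M²
X(s, d) = 4 (X(s, d) = 2² = 4)
(3*X(-4, -3))*A(2) = (3*4)*2 = 12*2 = 24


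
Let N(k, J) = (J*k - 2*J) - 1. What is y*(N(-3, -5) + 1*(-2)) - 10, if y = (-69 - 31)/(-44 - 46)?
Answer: 130/9 ≈ 14.444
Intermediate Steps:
N(k, J) = -1 - 2*J + J*k (N(k, J) = (-2*J + J*k) - 1 = -1 - 2*J + J*k)
y = 10/9 (y = -100/(-90) = -100*(-1/90) = 10/9 ≈ 1.1111)
y*(N(-3, -5) + 1*(-2)) - 10 = 10*((-1 - 2*(-5) - 5*(-3)) + 1*(-2))/9 - 10 = 10*((-1 + 10 + 15) - 2)/9 - 10 = 10*(24 - 2)/9 - 10 = (10/9)*22 - 10 = 220/9 - 10 = 130/9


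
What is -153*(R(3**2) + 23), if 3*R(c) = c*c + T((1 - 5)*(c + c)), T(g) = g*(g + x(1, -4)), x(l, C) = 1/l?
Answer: -268362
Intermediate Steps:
T(g) = g*(1 + g) (T(g) = g*(g + 1/1) = g*(g + 1) = g*(1 + g))
R(c) = c**2/3 - 8*c*(1 - 8*c)/3 (R(c) = (c*c + ((1 - 5)*(c + c))*(1 + (1 - 5)*(c + c)))/3 = (c**2 + (-8*c)*(1 - 8*c))/3 = (c**2 - 8*c*(1 - 8*c))/3 = c**2/3 - 8*c*(1 - 8*c)/3)
-153*(R(3**2) + 23) = -153*((1/3)*3**2*(-8 + 65*3**2) + 23) = -153*((1/3)*9*(-8 + 65*9) + 23) = -153*((1/3)*9*(-8 + 585) + 23) = -153*((1/3)*9*577 + 23) = -153*(1731 + 23) = -153*1754 = -268362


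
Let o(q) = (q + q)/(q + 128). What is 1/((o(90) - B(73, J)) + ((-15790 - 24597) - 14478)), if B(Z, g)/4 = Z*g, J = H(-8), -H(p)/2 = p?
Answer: -109/6489443 ≈ -1.6797e-5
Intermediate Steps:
H(p) = -2*p
J = 16 (J = -2*(-8) = 16)
B(Z, g) = 4*Z*g (B(Z, g) = 4*(Z*g) = 4*Z*g)
o(q) = 2*q/(128 + q) (o(q) = (2*q)/(128 + q) = 2*q/(128 + q))
1/((o(90) - B(73, J)) + ((-15790 - 24597) - 14478)) = 1/((2*90/(128 + 90) - 4*73*16) + ((-15790 - 24597) - 14478)) = 1/((2*90/218 - 1*4672) + (-40387 - 14478)) = 1/((2*90*(1/218) - 4672) - 54865) = 1/((90/109 - 4672) - 54865) = 1/(-509158/109 - 54865) = 1/(-6489443/109) = -109/6489443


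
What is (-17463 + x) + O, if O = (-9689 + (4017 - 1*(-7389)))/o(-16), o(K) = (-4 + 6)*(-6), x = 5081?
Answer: -150301/12 ≈ -12525.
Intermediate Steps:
o(K) = -12 (o(K) = 2*(-6) = -12)
O = -1717/12 (O = (-9689 + (4017 - 1*(-7389)))/(-12) = (-9689 + (4017 + 7389))*(-1/12) = (-9689 + 11406)*(-1/12) = 1717*(-1/12) = -1717/12 ≈ -143.08)
(-17463 + x) + O = (-17463 + 5081) - 1717/12 = -12382 - 1717/12 = -150301/12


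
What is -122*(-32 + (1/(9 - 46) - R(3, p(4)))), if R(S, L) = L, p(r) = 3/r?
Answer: 295911/74 ≈ 3998.8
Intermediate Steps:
-122*(-32 + (1/(9 - 46) - R(3, p(4)))) = -122*(-32 + (1/(9 - 46) - 3/4)) = -122*(-32 + (1/(-37) - 3/4)) = -122*(-32 + (-1/37 - 1*3/4)) = -122*(-32 + (-1/37 - 3/4)) = -122*(-32 - 115/148) = -122*(-4851/148) = 295911/74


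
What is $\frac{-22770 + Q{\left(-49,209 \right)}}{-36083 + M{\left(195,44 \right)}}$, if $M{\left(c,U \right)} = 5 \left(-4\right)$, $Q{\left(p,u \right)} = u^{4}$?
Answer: $- \frac{1908006991}{36103} \approx -52849.0$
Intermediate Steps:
$M{\left(c,U \right)} = -20$
$\frac{-22770 + Q{\left(-49,209 \right)}}{-36083 + M{\left(195,44 \right)}} = \frac{-22770 + 209^{4}}{-36083 - 20} = \frac{-22770 + 1908029761}{-36103} = 1908006991 \left(- \frac{1}{36103}\right) = - \frac{1908006991}{36103}$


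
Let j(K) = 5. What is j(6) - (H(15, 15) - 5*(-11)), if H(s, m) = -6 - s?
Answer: -29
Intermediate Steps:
j(6) - (H(15, 15) - 5*(-11)) = 5 - ((-6 - 1*15) - 5*(-11)) = 5 - ((-6 - 15) + 55) = 5 - (-21 + 55) = 5 - 1*34 = 5 - 34 = -29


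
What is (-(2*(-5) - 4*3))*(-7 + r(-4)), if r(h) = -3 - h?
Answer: -132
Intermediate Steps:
(-(2*(-5) - 4*3))*(-7 + r(-4)) = (-(2*(-5) - 4*3))*(-7 + (-3 - 1*(-4))) = (-(-10 - 12))*(-7 + (-3 + 4)) = (-1*(-22))*(-7 + 1) = 22*(-6) = -132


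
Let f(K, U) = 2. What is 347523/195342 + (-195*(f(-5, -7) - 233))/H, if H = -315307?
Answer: 33592418057/20530899998 ≈ 1.6362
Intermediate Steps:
347523/195342 + (-195*(f(-5, -7) - 233))/H = 347523/195342 - 195*(2 - 233)/(-315307) = 347523*(1/195342) - 195*(-231)*(-1/315307) = 115841/65114 + 45045*(-1/315307) = 115841/65114 - 45045/315307 = 33592418057/20530899998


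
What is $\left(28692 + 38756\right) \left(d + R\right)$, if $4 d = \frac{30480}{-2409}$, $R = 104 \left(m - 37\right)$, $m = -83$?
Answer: $- \frac{676097403040}{803} \approx -8.4196 \cdot 10^{8}$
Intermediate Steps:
$R = -12480$ ($R = 104 \left(-83 - 37\right) = 104 \left(-120\right) = -12480$)
$d = - \frac{2540}{803}$ ($d = \frac{30480 \frac{1}{-2409}}{4} = \frac{30480 \left(- \frac{1}{2409}\right)}{4} = \frac{1}{4} \left(- \frac{10160}{803}\right) = - \frac{2540}{803} \approx -3.1631$)
$\left(28692 + 38756\right) \left(d + R\right) = \left(28692 + 38756\right) \left(- \frac{2540}{803} - 12480\right) = 67448 \left(- \frac{10023980}{803}\right) = - \frac{676097403040}{803}$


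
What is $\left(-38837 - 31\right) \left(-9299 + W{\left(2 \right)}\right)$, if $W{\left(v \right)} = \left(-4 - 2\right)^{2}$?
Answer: $360034284$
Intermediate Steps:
$W{\left(v \right)} = 36$ ($W{\left(v \right)} = \left(-6\right)^{2} = 36$)
$\left(-38837 - 31\right) \left(-9299 + W{\left(2 \right)}\right) = \left(-38837 - 31\right) \left(-9299 + 36\right) = \left(-38868\right) \left(-9263\right) = 360034284$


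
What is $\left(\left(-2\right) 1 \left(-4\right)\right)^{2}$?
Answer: $64$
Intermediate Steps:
$\left(\left(-2\right) 1 \left(-4\right)\right)^{2} = \left(\left(-2\right) \left(-4\right)\right)^{2} = 8^{2} = 64$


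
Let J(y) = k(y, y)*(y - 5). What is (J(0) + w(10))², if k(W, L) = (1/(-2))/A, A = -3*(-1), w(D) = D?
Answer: 4225/36 ≈ 117.36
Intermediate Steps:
A = 3
k(W, L) = -⅙ (k(W, L) = (1/(-2))/3 = (1*(-½))*(⅓) = -½*⅓ = -⅙)
J(y) = ⅚ - y/6 (J(y) = -(y - 5)/6 = -(-5 + y)/6 = ⅚ - y/6)
(J(0) + w(10))² = ((⅚ - ⅙*0) + 10)² = ((⅚ + 0) + 10)² = (⅚ + 10)² = (65/6)² = 4225/36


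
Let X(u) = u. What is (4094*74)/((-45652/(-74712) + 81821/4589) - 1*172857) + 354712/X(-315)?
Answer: -5263085664202929568/4666589717327685 ≈ -1127.8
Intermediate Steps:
(4094*74)/((-45652/(-74712) + 81821/4589) - 1*172857) + 354712/X(-315) = (4094*74)/((-45652/(-74712) + 81821/4589) - 1*172857) + 354712/(-315) = 302956/((-45652*(-1/74712) + 81821*(1/4589)) - 172857) + 354712*(-1/315) = 302956/((11413/18678 + 81821/4589) - 172857) - 354712/315 = 302956/(1580626895/85713342 - 172857) - 354712/315 = 302956/(-14814570531199/85713342) - 354712/315 = 302956*(-85713342/14814570531199) - 354712/315 = -25967371238952/14814570531199 - 354712/315 = -5263085664202929568/4666589717327685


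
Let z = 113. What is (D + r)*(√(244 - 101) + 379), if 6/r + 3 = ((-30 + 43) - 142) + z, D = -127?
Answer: -916801/19 - 2419*√143/19 ≈ -49775.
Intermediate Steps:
r = -6/19 (r = 6/(-3 + (((-30 + 43) - 142) + 113)) = 6/(-3 + ((13 - 142) + 113)) = 6/(-3 + (-129 + 113)) = 6/(-3 - 16) = 6/(-19) = 6*(-1/19) = -6/19 ≈ -0.31579)
(D + r)*(√(244 - 101) + 379) = (-127 - 6/19)*(√(244 - 101) + 379) = -2419*(√143 + 379)/19 = -2419*(379 + √143)/19 = -916801/19 - 2419*√143/19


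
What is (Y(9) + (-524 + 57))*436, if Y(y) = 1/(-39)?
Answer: -7941304/39 ≈ -2.0362e+5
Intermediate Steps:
Y(y) = -1/39
(Y(9) + (-524 + 57))*436 = (-1/39 + (-524 + 57))*436 = (-1/39 - 467)*436 = -18214/39*436 = -7941304/39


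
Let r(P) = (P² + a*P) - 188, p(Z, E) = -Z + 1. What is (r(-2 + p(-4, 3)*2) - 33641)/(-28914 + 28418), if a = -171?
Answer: 35133/496 ≈ 70.833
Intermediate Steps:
p(Z, E) = 1 - Z
r(P) = -188 + P² - 171*P (r(P) = (P² - 171*P) - 188 = -188 + P² - 171*P)
(r(-2 + p(-4, 3)*2) - 33641)/(-28914 + 28418) = ((-188 + (-2 + (1 - 1*(-4))*2)² - 171*(-2 + (1 - 1*(-4))*2)) - 33641)/(-28914 + 28418) = ((-188 + (-2 + (1 + 4)*2)² - 171*(-2 + (1 + 4)*2)) - 33641)/(-496) = ((-188 + (-2 + 5*2)² - 171*(-2 + 5*2)) - 33641)*(-1/496) = ((-188 + (-2 + 10)² - 171*(-2 + 10)) - 33641)*(-1/496) = ((-188 + 8² - 171*8) - 33641)*(-1/496) = ((-188 + 64 - 1368) - 33641)*(-1/496) = (-1492 - 33641)*(-1/496) = -35133*(-1/496) = 35133/496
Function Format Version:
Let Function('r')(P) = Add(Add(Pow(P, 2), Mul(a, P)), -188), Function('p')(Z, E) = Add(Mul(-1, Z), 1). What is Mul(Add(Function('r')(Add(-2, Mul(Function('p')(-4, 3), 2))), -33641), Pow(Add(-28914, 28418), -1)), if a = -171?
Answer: Rational(35133, 496) ≈ 70.833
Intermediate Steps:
Function('p')(Z, E) = Add(1, Mul(-1, Z))
Function('r')(P) = Add(-188, Pow(P, 2), Mul(-171, P)) (Function('r')(P) = Add(Add(Pow(P, 2), Mul(-171, P)), -188) = Add(-188, Pow(P, 2), Mul(-171, P)))
Mul(Add(Function('r')(Add(-2, Mul(Function('p')(-4, 3), 2))), -33641), Pow(Add(-28914, 28418), -1)) = Mul(Add(Add(-188, Pow(Add(-2, Mul(Add(1, Mul(-1, -4)), 2)), 2), Mul(-171, Add(-2, Mul(Add(1, Mul(-1, -4)), 2)))), -33641), Pow(Add(-28914, 28418), -1)) = Mul(Add(Add(-188, Pow(Add(-2, Mul(Add(1, 4), 2)), 2), Mul(-171, Add(-2, Mul(Add(1, 4), 2)))), -33641), Pow(-496, -1)) = Mul(Add(Add(-188, Pow(Add(-2, Mul(5, 2)), 2), Mul(-171, Add(-2, Mul(5, 2)))), -33641), Rational(-1, 496)) = Mul(Add(Add(-188, Pow(Add(-2, 10), 2), Mul(-171, Add(-2, 10))), -33641), Rational(-1, 496)) = Mul(Add(Add(-188, Pow(8, 2), Mul(-171, 8)), -33641), Rational(-1, 496)) = Mul(Add(Add(-188, 64, -1368), -33641), Rational(-1, 496)) = Mul(Add(-1492, -33641), Rational(-1, 496)) = Mul(-35133, Rational(-1, 496)) = Rational(35133, 496)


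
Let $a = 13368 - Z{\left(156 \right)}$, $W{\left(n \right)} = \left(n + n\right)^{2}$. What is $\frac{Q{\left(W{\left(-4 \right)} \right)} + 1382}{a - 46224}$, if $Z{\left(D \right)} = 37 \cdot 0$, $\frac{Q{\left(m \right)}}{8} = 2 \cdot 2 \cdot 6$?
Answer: $- \frac{787}{16428} \approx -0.047906$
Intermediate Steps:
$W{\left(n \right)} = 4 n^{2}$ ($W{\left(n \right)} = \left(2 n\right)^{2} = 4 n^{2}$)
$Q{\left(m \right)} = 192$ ($Q{\left(m \right)} = 8 \cdot 2 \cdot 2 \cdot 6 = 8 \cdot 4 \cdot 6 = 8 \cdot 24 = 192$)
$Z{\left(D \right)} = 0$
$a = 13368$ ($a = 13368 - 0 = 13368 + 0 = 13368$)
$\frac{Q{\left(W{\left(-4 \right)} \right)} + 1382}{a - 46224} = \frac{192 + 1382}{13368 - 46224} = \frac{1574}{-32856} = 1574 \left(- \frac{1}{32856}\right) = - \frac{787}{16428}$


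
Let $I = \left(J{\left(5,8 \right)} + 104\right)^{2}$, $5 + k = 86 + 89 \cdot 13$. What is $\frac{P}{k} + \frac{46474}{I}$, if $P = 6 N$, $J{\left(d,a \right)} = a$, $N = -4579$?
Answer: $- \frac{71774761}{3882368} \approx -18.487$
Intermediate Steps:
$P = -27474$ ($P = 6 \left(-4579\right) = -27474$)
$k = 1238$ ($k = -5 + \left(86 + 89 \cdot 13\right) = -5 + \left(86 + 1157\right) = -5 + 1243 = 1238$)
$I = 12544$ ($I = \left(8 + 104\right)^{2} = 112^{2} = 12544$)
$\frac{P}{k} + \frac{46474}{I} = - \frac{27474}{1238} + \frac{46474}{12544} = \left(-27474\right) \frac{1}{1238} + 46474 \cdot \frac{1}{12544} = - \frac{13737}{619} + \frac{23237}{6272} = - \frac{71774761}{3882368}$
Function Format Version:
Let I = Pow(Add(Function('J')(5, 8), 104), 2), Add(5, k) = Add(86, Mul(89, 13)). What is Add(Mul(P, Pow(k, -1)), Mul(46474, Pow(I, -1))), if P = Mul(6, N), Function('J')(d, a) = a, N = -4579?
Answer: Rational(-71774761, 3882368) ≈ -18.487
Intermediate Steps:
P = -27474 (P = Mul(6, -4579) = -27474)
k = 1238 (k = Add(-5, Add(86, Mul(89, 13))) = Add(-5, Add(86, 1157)) = Add(-5, 1243) = 1238)
I = 12544 (I = Pow(Add(8, 104), 2) = Pow(112, 2) = 12544)
Add(Mul(P, Pow(k, -1)), Mul(46474, Pow(I, -1))) = Add(Mul(-27474, Pow(1238, -1)), Mul(46474, Pow(12544, -1))) = Add(Mul(-27474, Rational(1, 1238)), Mul(46474, Rational(1, 12544))) = Add(Rational(-13737, 619), Rational(23237, 6272)) = Rational(-71774761, 3882368)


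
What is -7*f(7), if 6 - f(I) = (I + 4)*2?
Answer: 112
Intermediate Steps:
f(I) = -2 - 2*I (f(I) = 6 - (I + 4)*2 = 6 - (4 + I)*2 = 6 - (8 + 2*I) = 6 + (-8 - 2*I) = -2 - 2*I)
-7*f(7) = -7*(-2 - 2*7) = -7*(-2 - 14) = -7*(-16) = 112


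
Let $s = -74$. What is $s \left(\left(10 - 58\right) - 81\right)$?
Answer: $9546$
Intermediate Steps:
$s \left(\left(10 - 58\right) - 81\right) = - 74 \left(\left(10 - 58\right) - 81\right) = - 74 \left(-48 - 81\right) = \left(-74\right) \left(-129\right) = 9546$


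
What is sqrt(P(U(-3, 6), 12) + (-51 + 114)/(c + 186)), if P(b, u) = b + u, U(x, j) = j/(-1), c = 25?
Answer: sqrt(280419)/211 ≈ 2.5097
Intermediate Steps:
U(x, j) = -j (U(x, j) = j*(-1) = -j)
sqrt(P(U(-3, 6), 12) + (-51 + 114)/(c + 186)) = sqrt((-1*6 + 12) + (-51 + 114)/(25 + 186)) = sqrt((-6 + 12) + 63/211) = sqrt(6 + 63*(1/211)) = sqrt(6 + 63/211) = sqrt(1329/211) = sqrt(280419)/211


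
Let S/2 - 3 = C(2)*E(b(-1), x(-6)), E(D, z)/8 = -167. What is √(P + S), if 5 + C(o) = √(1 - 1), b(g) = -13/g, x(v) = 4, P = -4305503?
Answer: I*√4292137 ≈ 2071.7*I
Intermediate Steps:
E(D, z) = -1336 (E(D, z) = 8*(-167) = -1336)
C(o) = -5 (C(o) = -5 + √(1 - 1) = -5 + √0 = -5 + 0 = -5)
S = 13366 (S = 6 + 2*(-5*(-1336)) = 6 + 2*6680 = 6 + 13360 = 13366)
√(P + S) = √(-4305503 + 13366) = √(-4292137) = I*√4292137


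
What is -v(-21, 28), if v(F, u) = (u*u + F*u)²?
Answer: -38416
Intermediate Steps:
v(F, u) = (u² + F*u)²
-v(-21, 28) = -28²*(-21 + 28)² = -784*7² = -784*49 = -1*38416 = -38416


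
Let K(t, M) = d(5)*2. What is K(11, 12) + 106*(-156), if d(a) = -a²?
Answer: -16586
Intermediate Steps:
K(t, M) = -50 (K(t, M) = -1*5²*2 = -1*25*2 = -25*2 = -50)
K(11, 12) + 106*(-156) = -50 + 106*(-156) = -50 - 16536 = -16586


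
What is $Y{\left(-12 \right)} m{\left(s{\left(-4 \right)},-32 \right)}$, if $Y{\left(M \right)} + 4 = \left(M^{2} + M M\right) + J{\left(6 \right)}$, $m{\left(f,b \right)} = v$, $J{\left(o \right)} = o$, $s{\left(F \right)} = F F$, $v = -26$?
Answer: $-7540$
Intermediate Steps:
$s{\left(F \right)} = F^{2}$
$m{\left(f,b \right)} = -26$
$Y{\left(M \right)} = 2 + 2 M^{2}$ ($Y{\left(M \right)} = -4 + \left(\left(M^{2} + M M\right) + 6\right) = -4 + \left(\left(M^{2} + M^{2}\right) + 6\right) = -4 + \left(2 M^{2} + 6\right) = -4 + \left(6 + 2 M^{2}\right) = 2 + 2 M^{2}$)
$Y{\left(-12 \right)} m{\left(s{\left(-4 \right)},-32 \right)} = \left(2 + 2 \left(-12\right)^{2}\right) \left(-26\right) = \left(2 + 2 \cdot 144\right) \left(-26\right) = \left(2 + 288\right) \left(-26\right) = 290 \left(-26\right) = -7540$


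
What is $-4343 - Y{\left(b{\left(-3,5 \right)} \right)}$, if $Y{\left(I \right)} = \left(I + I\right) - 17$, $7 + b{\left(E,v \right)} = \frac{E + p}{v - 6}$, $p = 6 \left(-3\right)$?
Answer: $-4354$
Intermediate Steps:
$p = -18$
$b{\left(E,v \right)} = -7 + \frac{-18 + E}{-6 + v}$ ($b{\left(E,v \right)} = -7 + \frac{E - 18}{v - 6} = -7 + \frac{-18 + E}{-6 + v}$)
$Y{\left(I \right)} = -17 + 2 I$ ($Y{\left(I \right)} = 2 I - 17 = -17 + 2 I$)
$-4343 - Y{\left(b{\left(-3,5 \right)} \right)} = -4343 - \left(-17 + 2 \frac{24 - 3 - 35}{-6 + 5}\right) = -4343 - \left(-17 + 2 \frac{24 - 3 - 35}{-1}\right) = -4343 - \left(-17 + 2 \left(\left(-1\right) \left(-14\right)\right)\right) = -4343 - \left(-17 + 2 \cdot 14\right) = -4343 - \left(-17 + 28\right) = -4343 - 11 = -4354$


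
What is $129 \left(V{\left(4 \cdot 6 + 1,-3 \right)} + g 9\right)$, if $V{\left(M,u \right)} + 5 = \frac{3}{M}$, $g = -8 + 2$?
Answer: $- \frac{189888}{25} \approx -7595.5$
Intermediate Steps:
$g = -6$
$V{\left(M,u \right)} = -5 + \frac{3}{M}$
$129 \left(V{\left(4 \cdot 6 + 1,-3 \right)} + g 9\right) = 129 \left(\left(-5 + \frac{3}{4 \cdot 6 + 1}\right) - 54\right) = 129 \left(\left(-5 + \frac{3}{24 + 1}\right) - 54\right) = 129 \left(\left(-5 + \frac{3}{25}\right) - 54\right) = 129 \left(- \frac{122}{25} - 54\right) = 129 \left(- \frac{1472}{25}\right) = - \frac{189888}{25}$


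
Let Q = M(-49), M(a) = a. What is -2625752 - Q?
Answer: -2625703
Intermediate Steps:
Q = -49
-2625752 - Q = -2625752 - 1*(-49) = -2625752 + 49 = -2625703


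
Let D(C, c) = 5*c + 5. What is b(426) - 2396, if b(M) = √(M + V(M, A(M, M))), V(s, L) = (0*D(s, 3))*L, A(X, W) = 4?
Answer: -2396 + √426 ≈ -2375.4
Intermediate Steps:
D(C, c) = 5 + 5*c
V(s, L) = 0 (V(s, L) = (0*(5 + 5*3))*L = (0*(5 + 15))*L = (0*20)*L = 0*L = 0)
b(M) = √M (b(M) = √(M + 0) = √M)
b(426) - 2396 = √426 - 2396 = -2396 + √426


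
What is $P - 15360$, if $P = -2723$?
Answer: $-18083$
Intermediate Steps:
$P - 15360 = -2723 - 15360 = -18083$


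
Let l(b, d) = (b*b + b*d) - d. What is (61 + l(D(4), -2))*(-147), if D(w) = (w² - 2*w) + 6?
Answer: -33957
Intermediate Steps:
D(w) = 6 + w² - 2*w
l(b, d) = b² - d + b*d (l(b, d) = (b² + b*d) - d = b² - d + b*d)
(61 + l(D(4), -2))*(-147) = (61 + ((6 + 4² - 2*4)² - 1*(-2) + (6 + 4² - 2*4)*(-2)))*(-147) = (61 + ((6 + 16 - 8)² + 2 + (6 + 16 - 8)*(-2)))*(-147) = (61 + (14² + 2 + 14*(-2)))*(-147) = (61 + (196 + 2 - 28))*(-147) = (61 + 170)*(-147) = 231*(-147) = -33957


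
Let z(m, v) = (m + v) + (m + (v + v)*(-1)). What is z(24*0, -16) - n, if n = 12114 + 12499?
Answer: -24597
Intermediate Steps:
n = 24613
z(m, v) = -v + 2*m (z(m, v) = (m + v) + (m + (2*v)*(-1)) = (m + v) + (m - 2*v) = -v + 2*m)
z(24*0, -16) - n = (-1*(-16) + 2*(24*0)) - 1*24613 = (16 + 2*0) - 24613 = (16 + 0) - 24613 = 16 - 24613 = -24597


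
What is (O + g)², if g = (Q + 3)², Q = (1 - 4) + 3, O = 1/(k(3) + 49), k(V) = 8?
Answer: 264196/3249 ≈ 81.316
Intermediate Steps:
O = 1/57 (O = 1/(8 + 49) = 1/57 ≈ 0.017544)
Q = 0 (Q = -3 + 3 = 0)
g = 9 (g = (0 + 3)² = 3² = 9)
(O + g)² = (1/57 + 9)² = (514/57)² = 264196/3249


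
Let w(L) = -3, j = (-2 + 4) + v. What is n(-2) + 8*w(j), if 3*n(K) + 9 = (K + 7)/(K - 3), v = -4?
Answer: -82/3 ≈ -27.333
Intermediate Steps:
n(K) = -3 + (7 + K)/(3*(-3 + K)) (n(K) = -3 + ((K + 7)/(K - 3))/3 = -3 + ((7 + K)/(-3 + K))/3 = -3 + (7 + K)/(3*(-3 + K)))
j = -2 (j = (-2 + 4) - 4 = 2 - 4 = -2)
n(-2) + 8*w(j) = 2*(17 - 4*(-2))/(3*(-3 - 2)) + 8*(-3) = (⅔)*(17 + 8)/(-5) - 24 = (⅔)*(-⅕)*25 - 24 = -10/3 - 24 = -82/3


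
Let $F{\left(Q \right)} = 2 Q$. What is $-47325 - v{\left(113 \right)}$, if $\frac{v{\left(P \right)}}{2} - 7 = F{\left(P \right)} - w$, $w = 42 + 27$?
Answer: $-47653$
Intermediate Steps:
$w = 69$
$v{\left(P \right)} = -124 + 4 P$ ($v{\left(P \right)} = 14 + 2 \left(2 P - 69\right) = 14 + 2 \left(-69 + 2 P\right) = 14 + \left(-138 + 4 P\right) = -124 + 4 P$)
$-47325 - v{\left(113 \right)} = -47325 - \left(-124 + 4 \cdot 113\right) = -47325 - \left(-124 + 452\right) = -47325 - 328 = -47653$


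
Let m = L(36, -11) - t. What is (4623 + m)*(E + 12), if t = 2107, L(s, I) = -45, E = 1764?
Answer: 4388496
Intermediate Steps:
m = -2152 (m = -45 - 1*2107 = -45 - 2107 = -2152)
(4623 + m)*(E + 12) = (4623 - 2152)*(1764 + 12) = 2471*1776 = 4388496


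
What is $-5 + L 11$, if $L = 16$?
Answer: $171$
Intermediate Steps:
$-5 + L 11 = -5 + 16 \cdot 11 = -5 + 176 = 171$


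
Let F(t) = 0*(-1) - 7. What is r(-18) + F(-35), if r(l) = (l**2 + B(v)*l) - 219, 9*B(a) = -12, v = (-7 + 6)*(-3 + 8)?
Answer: 122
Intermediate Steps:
v = -5 (v = -1*5 = -5)
F(t) = -7 (F(t) = 0 - 7 = -7)
B(a) = -4/3 (B(a) = (1/9)*(-12) = -4/3)
r(l) = -219 + l**2 - 4*l/3 (r(l) = (l**2 - 4*l/3) - 219 = -219 + l**2 - 4*l/3)
r(-18) + F(-35) = (-219 + (-18)**2 - 4/3*(-18)) - 7 = (-219 + 324 + 24) - 7 = 129 - 7 = 122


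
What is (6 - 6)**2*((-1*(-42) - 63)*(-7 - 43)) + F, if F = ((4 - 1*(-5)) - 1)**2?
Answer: 64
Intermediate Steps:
F = 64 (F = ((4 + 5) - 1)**2 = (9 - 1)**2 = 8**2 = 64)
(6 - 6)**2*((-1*(-42) - 63)*(-7 - 43)) + F = (6 - 6)**2*((-1*(-42) - 63)*(-7 - 43)) + 64 = 0**2*((42 - 63)*(-50)) + 64 = 0*(-21*(-50)) + 64 = 0*1050 + 64 = 0 + 64 = 64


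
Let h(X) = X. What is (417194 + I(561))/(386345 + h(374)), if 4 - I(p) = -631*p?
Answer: 771189/386719 ≈ 1.9942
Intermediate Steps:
I(p) = 4 + 631*p (I(p) = 4 - (-631)*p = 4 + 631*p)
(417194 + I(561))/(386345 + h(374)) = (417194 + (4 + 631*561))/(386345 + 374) = (417194 + (4 + 353991))/386719 = (417194 + 353995)*(1/386719) = 771189*(1/386719) = 771189/386719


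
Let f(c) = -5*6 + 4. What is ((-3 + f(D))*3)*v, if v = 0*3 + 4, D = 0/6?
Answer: -348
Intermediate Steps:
D = 0 (D = 0*(1/6) = 0)
f(c) = -26 (f(c) = -30 + 4 = -26)
v = 4 (v = 0 + 4 = 4)
((-3 + f(D))*3)*v = ((-3 - 26)*3)*4 = -29*3*4 = -87*4 = -348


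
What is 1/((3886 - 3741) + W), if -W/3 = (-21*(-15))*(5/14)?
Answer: -2/385 ≈ -0.0051948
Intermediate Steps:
W = -675/2 (W = -3*(-21*(-15))*5/14 = -945*5*(1/14) = -945*5/14 = -3*225/2 = -675/2 ≈ -337.50)
1/((3886 - 3741) + W) = 1/((3886 - 3741) - 675/2) = 1/(145 - 675/2) = 1/(-385/2) = -2/385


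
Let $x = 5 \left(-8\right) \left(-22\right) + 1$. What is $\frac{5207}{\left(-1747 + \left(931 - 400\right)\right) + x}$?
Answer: $- \frac{5207}{335} \approx -15.543$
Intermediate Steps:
$x = 881$ ($x = \left(-40\right) \left(-22\right) + 1 = 880 + 1 = 881$)
$\frac{5207}{\left(-1747 + \left(931 - 400\right)\right) + x} = \frac{5207}{\left(-1747 + \left(931 - 400\right)\right) + 881} = \frac{5207}{\left(-1747 + 531\right) + 881} = \frac{5207}{-1216 + 881} = \frac{5207}{-335} = 5207 \left(- \frac{1}{335}\right) = - \frac{5207}{335}$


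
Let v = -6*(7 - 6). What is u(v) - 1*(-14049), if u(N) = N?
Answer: 14043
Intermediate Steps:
v = -6 (v = -6*1 = -6)
u(v) - 1*(-14049) = -6 - 1*(-14049) = -6 + 14049 = 14043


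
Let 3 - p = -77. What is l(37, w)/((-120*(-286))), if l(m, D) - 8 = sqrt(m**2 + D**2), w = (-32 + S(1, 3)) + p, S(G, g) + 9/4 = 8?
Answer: 1/4290 + sqrt(68129)/137280 ≈ 0.0021344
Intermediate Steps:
p = 80 (p = 3 - 1*(-77) = 3 + 77 = 80)
S(G, g) = 23/4 (S(G, g) = -9/4 + 8 = 23/4)
w = 215/4 (w = (-32 + 23/4) + 80 = -105/4 + 80 = 215/4 ≈ 53.750)
l(m, D) = 8 + sqrt(D**2 + m**2) (l(m, D) = 8 + sqrt(m**2 + D**2) = 8 + sqrt(D**2 + m**2))
l(37, w)/((-120*(-286))) = (8 + sqrt((215/4)**2 + 37**2))/((-120*(-286))) = (8 + sqrt(46225/16 + 1369))/34320 = (8 + sqrt(68129/16))*(1/34320) = (8 + sqrt(68129)/4)*(1/34320) = 1/4290 + sqrt(68129)/137280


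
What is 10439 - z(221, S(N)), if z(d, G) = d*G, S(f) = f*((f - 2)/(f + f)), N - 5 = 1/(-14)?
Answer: 283231/28 ≈ 10115.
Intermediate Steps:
N = 69/14 (N = 5 + 1/(-14) = 5 - 1/14 = 69/14 ≈ 4.9286)
S(f) = -1 + f/2 (S(f) = f*((-2 + f)/((2*f))) = f*((-2 + f)*(1/(2*f))) = f*((-2 + f)/(2*f)) = -1 + f/2)
z(d, G) = G*d
10439 - z(221, S(N)) = 10439 - (-1 + (½)*(69/14))*221 = 10439 - (-1 + 69/28)*221 = 10439 - 41*221/28 = 10439 - 1*9061/28 = 10439 - 9061/28 = 283231/28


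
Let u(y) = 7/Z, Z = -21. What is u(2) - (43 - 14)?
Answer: -88/3 ≈ -29.333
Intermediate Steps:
u(y) = -⅓ (u(y) = 7/(-21) = 7*(-1/21) = -⅓)
u(2) - (43 - 14) = -⅓ - (43 - 14) = -⅓ - 1*29 = -⅓ - 29 = -88/3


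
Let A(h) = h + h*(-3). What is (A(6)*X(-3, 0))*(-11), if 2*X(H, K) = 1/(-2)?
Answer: -33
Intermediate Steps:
X(H, K) = -¼ (X(H, K) = (½)/(-2) = (½)*(-½) = -¼)
A(h) = -2*h (A(h) = h - 3*h = -2*h)
(A(6)*X(-3, 0))*(-11) = (-2*6*(-¼))*(-11) = -12*(-¼)*(-11) = 3*(-11) = -33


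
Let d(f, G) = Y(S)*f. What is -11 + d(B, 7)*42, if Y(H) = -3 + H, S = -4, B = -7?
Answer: 2047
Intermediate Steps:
d(f, G) = -7*f (d(f, G) = (-3 - 4)*f = -7*f)
-11 + d(B, 7)*42 = -11 - 7*(-7)*42 = -11 + 49*42 = -11 + 2058 = 2047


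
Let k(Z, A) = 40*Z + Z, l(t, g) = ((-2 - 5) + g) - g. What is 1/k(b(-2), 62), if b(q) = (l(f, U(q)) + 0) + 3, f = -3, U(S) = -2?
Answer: -1/164 ≈ -0.0060976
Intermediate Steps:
l(t, g) = -7 (l(t, g) = (-7 + g) - g = -7)
b(q) = -4 (b(q) = (-7 + 0) + 3 = -7 + 3 = -4)
k(Z, A) = 41*Z
1/k(b(-2), 62) = 1/(41*(-4)) = 1/(-164) = -1/164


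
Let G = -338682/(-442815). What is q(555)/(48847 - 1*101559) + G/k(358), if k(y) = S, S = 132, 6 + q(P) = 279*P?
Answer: -68429784773/23341664280 ≈ -2.9317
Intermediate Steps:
G = 112894/147605 (G = -338682*(-1/442815) = 112894/147605 ≈ 0.76484)
q(P) = -6 + 279*P
k(y) = 132
q(555)/(48847 - 1*101559) + G/k(358) = (-6 + 279*555)/(48847 - 1*101559) + (112894/147605)/132 = (-6 + 154845)/(48847 - 101559) + (112894/147605)*(1/132) = 154839/(-52712) + 56447/9741930 = 154839*(-1/52712) + 56447/9741930 = -154839/52712 + 56447/9741930 = -68429784773/23341664280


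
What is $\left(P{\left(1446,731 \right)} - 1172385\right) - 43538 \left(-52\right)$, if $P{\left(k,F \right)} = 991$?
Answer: $1092582$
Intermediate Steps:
$\left(P{\left(1446,731 \right)} - 1172385\right) - 43538 \left(-52\right) = \left(991 - 1172385\right) - 43538 \left(-52\right) = \left(991 - 1172385\right) - -2263976 = -1171394 + 2263976 = 1092582$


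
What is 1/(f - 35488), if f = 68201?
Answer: 1/32713 ≈ 3.0569e-5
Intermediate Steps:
1/(f - 35488) = 1/(68201 - 35488) = 1/32713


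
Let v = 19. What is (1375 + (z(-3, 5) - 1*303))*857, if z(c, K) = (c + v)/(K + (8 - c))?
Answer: 919561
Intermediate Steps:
z(c, K) = (19 + c)/(8 + K - c) (z(c, K) = (c + 19)/(K + (8 - c)) = (19 + c)/(8 + K - c))
(1375 + (z(-3, 5) - 1*303))*857 = (1375 + ((19 - 3)/(8 + 5 - 1*(-3)) - 1*303))*857 = (1375 + (16/(8 + 5 + 3) - 303))*857 = (1375 + (16/16 - 303))*857 = (1375 + ((1/16)*16 - 303))*857 = (1375 + (1 - 303))*857 = (1375 - 302)*857 = 1073*857 = 919561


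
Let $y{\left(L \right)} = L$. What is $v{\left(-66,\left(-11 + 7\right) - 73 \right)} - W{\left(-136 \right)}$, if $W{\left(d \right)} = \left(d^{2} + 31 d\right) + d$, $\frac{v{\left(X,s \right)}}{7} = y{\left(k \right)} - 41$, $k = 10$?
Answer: $-14361$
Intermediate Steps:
$v{\left(X,s \right)} = -217$ ($v{\left(X,s \right)} = 7 \left(10 - 41\right) = 7 \left(-31\right) = -217$)
$W{\left(d \right)} = d^{2} + 32 d$
$v{\left(-66,\left(-11 + 7\right) - 73 \right)} - W{\left(-136 \right)} = -217 - - 136 \left(32 - 136\right) = -217 - \left(-136\right) \left(-104\right) = -217 - 14144 = -14361$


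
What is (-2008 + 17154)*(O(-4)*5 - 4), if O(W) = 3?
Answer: 166606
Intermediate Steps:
(-2008 + 17154)*(O(-4)*5 - 4) = (-2008 + 17154)*(3*5 - 4) = 15146*(15 - 4) = 15146*11 = 166606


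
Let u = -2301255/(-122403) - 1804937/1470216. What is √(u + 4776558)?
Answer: √4296952634040452582983612254/29993141508 ≈ 2185.5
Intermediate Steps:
u = 1054137405823/59986283016 (u = -2301255*(-1/122403) - 1804937*1/1470216 = 767085/40801 - 1804937/1470216 = 1054137405823/59986283016 ≈ 17.573)
√(u + 4776558) = √(1054137405823/59986283016 + 4776558) = √(286529014167744751/59986283016) = √4296952634040452582983612254/29993141508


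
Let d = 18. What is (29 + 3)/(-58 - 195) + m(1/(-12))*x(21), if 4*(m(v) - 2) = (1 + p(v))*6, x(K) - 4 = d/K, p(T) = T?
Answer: 115231/7084 ≈ 16.266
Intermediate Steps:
x(K) = 4 + 18/K
m(v) = 7/2 + 3*v/2 (m(v) = 2 + ((1 + v)*6)/4 = 2 + (6 + 6*v)/4 = 2 + (3/2 + 3*v/2) = 7/2 + 3*v/2)
(29 + 3)/(-58 - 195) + m(1/(-12))*x(21) = (29 + 3)/(-58 - 195) + (7/2 + (3/2)/(-12))*(4 + 18/21) = 32/(-253) + (7/2 + (3/2)*(-1/12))*(4 + 18*(1/21)) = 32*(-1/253) + (7/2 - ⅛)*(4 + 6/7) = -32/253 + (27/8)*(34/7) = -32/253 + 459/28 = 115231/7084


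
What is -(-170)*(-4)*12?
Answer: -8160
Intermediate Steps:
-(-170)*(-4)*12 = -17*40*12 = -680*12 = -8160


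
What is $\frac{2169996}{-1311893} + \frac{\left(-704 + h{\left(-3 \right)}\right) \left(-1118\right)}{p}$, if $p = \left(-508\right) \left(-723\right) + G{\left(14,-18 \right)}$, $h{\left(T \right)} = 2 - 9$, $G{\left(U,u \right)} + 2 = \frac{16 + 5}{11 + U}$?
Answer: $\frac{6145470706134}{12045894670403} \approx 0.51017$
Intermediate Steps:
$G{\left(U,u \right)} = -2 + \frac{21}{11 + U}$ ($G{\left(U,u \right)} = -2 + \frac{16 + 5}{11 + U} = -2 + \frac{21}{11 + U}$)
$h{\left(T \right)} = -7$
$p = \frac{9182071}{25}$ ($p = \left(-508\right) \left(-723\right) + \frac{-1 - 28}{11 + 14} = 367284 + \frac{-1 - 28}{25} = 367284 + \frac{1}{25} \left(-29\right) = 367284 - \frac{29}{25} = \frac{9182071}{25} \approx 3.6728 \cdot 10^{5}$)
$\frac{2169996}{-1311893} + \frac{\left(-704 + h{\left(-3 \right)}\right) \left(-1118\right)}{p} = \frac{2169996}{-1311893} + \frac{\left(-704 - 7\right) \left(-1118\right)}{\frac{9182071}{25}} = 2169996 \left(- \frac{1}{1311893}\right) + \left(-711\right) \left(-1118\right) \frac{25}{9182071} = - \frac{2169996}{1311893} + 794898 \cdot \frac{25}{9182071} = - \frac{2169996}{1311893} + \frac{19872450}{9182071} = \frac{6145470706134}{12045894670403}$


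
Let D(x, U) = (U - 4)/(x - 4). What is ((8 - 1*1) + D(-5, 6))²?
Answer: 3721/81 ≈ 45.938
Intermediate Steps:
D(x, U) = (-4 + U)/(-4 + x)
((8 - 1*1) + D(-5, 6))² = ((8 - 1*1) + (-4 + 6)/(-4 - 5))² = ((8 - 1) + 2/(-9))² = (7 - ⅑*2)² = (7 - 2/9)² = (61/9)² = 3721/81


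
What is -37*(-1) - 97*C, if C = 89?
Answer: -8596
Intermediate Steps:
-37*(-1) - 97*C = -37*(-1) - 97*89 = 37 - 8633 = -8596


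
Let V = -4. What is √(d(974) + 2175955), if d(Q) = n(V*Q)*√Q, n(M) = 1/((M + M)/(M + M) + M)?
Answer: √(33011467703875 - 3895*√974)/3895 ≈ 1475.1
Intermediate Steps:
n(M) = 1/(1 + M) (n(M) = 1/((2*M)/((2*M)) + M) = 1/((2*M)*(1/(2*M)) + M) = 1/(1 + M))
d(Q) = √Q/(1 - 4*Q)
√(d(974) + 2175955) = √(√974/(1 - 4*974) + 2175955) = √(√974/(1 - 3896) + 2175955) = √(√974/(-3895) + 2175955) = √(√974*(-1/3895) + 2175955) = √(-√974/3895 + 2175955) = √(2175955 - √974/3895)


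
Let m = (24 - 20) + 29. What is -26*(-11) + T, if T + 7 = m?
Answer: 312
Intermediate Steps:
m = 33 (m = 4 + 29 = 33)
T = 26 (T = -7 + 33 = 26)
-26*(-11) + T = -26*(-11) + 26 = 286 + 26 = 312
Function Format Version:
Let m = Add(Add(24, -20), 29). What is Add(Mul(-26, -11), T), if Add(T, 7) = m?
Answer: 312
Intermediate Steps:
m = 33 (m = Add(4, 29) = 33)
T = 26 (T = Add(-7, 33) = 26)
Add(Mul(-26, -11), T) = Add(Mul(-26, -11), 26) = Add(286, 26) = 312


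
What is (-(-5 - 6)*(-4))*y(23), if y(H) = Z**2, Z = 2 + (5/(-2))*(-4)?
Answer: -6336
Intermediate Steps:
Z = 12 (Z = 2 + (5*(-1/2))*(-4) = 2 - 5/2*(-4) = 2 + 10 = 12)
y(H) = 144 (y(H) = 12**2 = 144)
(-(-5 - 6)*(-4))*y(23) = -(-5 - 6)*(-4)*144 = -(-11)*(-4)*144 = -1*44*144 = -44*144 = -6336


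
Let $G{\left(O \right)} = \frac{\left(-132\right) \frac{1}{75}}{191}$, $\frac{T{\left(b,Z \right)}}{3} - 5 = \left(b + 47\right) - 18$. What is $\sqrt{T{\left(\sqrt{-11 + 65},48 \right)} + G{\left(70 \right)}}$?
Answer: $\frac{\sqrt{93018146 + 8208225 \sqrt{6}}}{955} \approx 11.137$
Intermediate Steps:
$T{\left(b,Z \right)} = 102 + 3 b$ ($T{\left(b,Z \right)} = 15 + 3 \left(\left(b + 47\right) - 18\right) = 15 + 3 \left(\left(47 + b\right) - 18\right) = 15 + 3 \left(29 + b\right) = 15 + \left(87 + 3 b\right) = 102 + 3 b$)
$G{\left(O \right)} = - \frac{44}{4775}$ ($G{\left(O \right)} = \left(-132\right) \frac{1}{75} \cdot \frac{1}{191} = \left(- \frac{44}{25}\right) \frac{1}{191} = - \frac{44}{4775}$)
$\sqrt{T{\left(\sqrt{-11 + 65},48 \right)} + G{\left(70 \right)}} = \sqrt{\left(102 + 3 \sqrt{-11 + 65}\right) - \frac{44}{4775}} = \sqrt{\left(102 + 3 \sqrt{54}\right) - \frac{44}{4775}} = \sqrt{\left(102 + 3 \cdot 3 \sqrt{6}\right) - \frac{44}{4775}} = \sqrt{\left(102 + 9 \sqrt{6}\right) - \frac{44}{4775}} = \sqrt{\frac{487006}{4775} + 9 \sqrt{6}}$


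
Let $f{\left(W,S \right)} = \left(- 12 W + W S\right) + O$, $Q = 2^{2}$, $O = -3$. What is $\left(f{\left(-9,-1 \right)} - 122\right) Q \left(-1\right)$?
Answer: $32$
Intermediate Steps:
$Q = 4$
$f{\left(W,S \right)} = -3 - 12 W + S W$ ($f{\left(W,S \right)} = \left(- 12 W + W S\right) - 3 = \left(- 12 W + S W\right) - 3 = -3 - 12 W + S W$)
$\left(f{\left(-9,-1 \right)} - 122\right) Q \left(-1\right) = \left(\left(-3 - -108 - -9\right) - 122\right) 4 \left(-1\right) = \left(\left(-3 + 108 + 9\right) - 122\right) \left(-4\right) = \left(114 - 122\right) \left(-4\right) = \left(-8\right) \left(-4\right) = 32$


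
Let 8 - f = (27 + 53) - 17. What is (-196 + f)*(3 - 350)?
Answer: 87097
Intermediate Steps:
f = -55 (f = 8 - ((27 + 53) - 17) = 8 - (80 - 17) = 8 - 1*63 = 8 - 63 = -55)
(-196 + f)*(3 - 350) = (-196 - 55)*(3 - 350) = -251*(-347) = 87097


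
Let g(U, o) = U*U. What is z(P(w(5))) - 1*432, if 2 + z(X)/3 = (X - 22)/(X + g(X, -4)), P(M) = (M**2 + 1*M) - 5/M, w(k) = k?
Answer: -127013/290 ≈ -437.98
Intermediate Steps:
g(U, o) = U**2
P(M) = M + M**2 - 5/M (P(M) = (M**2 + M) - 5/M = (M + M**2) - 5/M = M + M**2 - 5/M)
z(X) = -6 + 3*(-22 + X)/(X + X**2) (z(X) = -6 + 3*((X - 22)/(X + X**2)) = -6 + 3*((-22 + X)/(X + X**2)) = -6 + 3*(-22 + X)/(X + X**2))
z(P(w(5))) - 1*432 = 3*(-22 - (5 + 5**2 - 5/5) - 2*(5 + 5**2 - 5/5)**2)/((5 + 5**2 - 5/5)*(1 + (5 + 5**2 - 5/5))) - 1*432 = 3*(-22 - (5 + 25 - 5*1/5) - 2*(5 + 25 - 5*1/5)**2)/((5 + 25 - 5*1/5)*(1 + (5 + 25 - 5*1/5))) - 432 = 3*(-22 - (5 + 25 - 1) - 2*(5 + 25 - 1)**2)/((5 + 25 - 1)*(1 + (5 + 25 - 1))) - 432 = 3*(-22 - 1*29 - 2*29**2)/(29*(1 + 29)) - 432 = 3*(1/29)*(-22 - 29 - 2*841)/30 - 432 = 3*(1/29)*(1/30)*(-22 - 29 - 1682) - 432 = 3*(1/29)*(1/30)*(-1733) - 432 = -1733/290 - 432 = -127013/290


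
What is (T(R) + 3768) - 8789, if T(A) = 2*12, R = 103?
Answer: -4997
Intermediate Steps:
T(A) = 24
(T(R) + 3768) - 8789 = (24 + 3768) - 8789 = 3792 - 8789 = -4997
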